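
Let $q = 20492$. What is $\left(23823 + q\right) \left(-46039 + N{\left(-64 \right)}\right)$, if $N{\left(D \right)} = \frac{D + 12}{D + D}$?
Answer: $- \frac{65286409025}{32} \approx -2.0402 \cdot 10^{9}$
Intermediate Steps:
$N{\left(D \right)} = \frac{12 + D}{2 D}$
$\left(23823 + q\right) \left(-46039 + N{\left(-64 \right)}\right) = \left(23823 + 20492\right) \left(-46039 + \frac{12 - 64}{2 \left(-64\right)}\right) = 44315 \left(-46039 + \frac{1}{2} \left(- \frac{1}{64}\right) \left(-52\right)\right) = 44315 \left(-46039 + \frac{13}{32}\right) = 44315 \left(- \frac{1473235}{32}\right) = - \frac{65286409025}{32}$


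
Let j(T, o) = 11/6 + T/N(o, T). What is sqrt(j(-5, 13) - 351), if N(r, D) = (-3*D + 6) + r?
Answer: I*sqrt(908565)/51 ≈ 18.69*I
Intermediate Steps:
N(r, D) = 6 + r - 3*D (N(r, D) = (6 - 3*D) + r = 6 + r - 3*D)
j(T, o) = 11/6 + T/(6 + o - 3*T)
sqrt(j(-5, 13) - 351) = sqrt((66 - 27*(-5) + 11*13)/(6*(6 + 13 - 3*(-5))) - 351) = sqrt((66 + 135 + 143)/(6*(6 + 13 + 15)) - 351) = sqrt((1/6)*344/34 - 351) = sqrt((1/6)*(1/34)*344 - 351) = sqrt(86/51 - 351) = sqrt(-17815/51) = I*sqrt(908565)/51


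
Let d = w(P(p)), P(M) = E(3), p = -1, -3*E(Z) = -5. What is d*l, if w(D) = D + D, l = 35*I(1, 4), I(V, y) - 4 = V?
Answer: 1750/3 ≈ 583.33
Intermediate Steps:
E(Z) = 5/3 (E(Z) = -1/3*(-5) = 5/3)
I(V, y) = 4 + V
l = 175 (l = 35*(4 + 1) = 35*5 = 175)
P(M) = 5/3
w(D) = 2*D
d = 10/3 (d = 2*(5/3) = 10/3 ≈ 3.3333)
d*l = (10/3)*175 = 1750/3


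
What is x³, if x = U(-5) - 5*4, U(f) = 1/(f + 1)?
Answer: -531441/64 ≈ -8303.8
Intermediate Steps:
U(f) = 1/(1 + f)
x = -81/4 (x = 1/(1 - 5) - 5*4 = 1/(-4) - 20 = -¼ - 20 = -81/4 ≈ -20.250)
x³ = (-81/4)³ = -531441/64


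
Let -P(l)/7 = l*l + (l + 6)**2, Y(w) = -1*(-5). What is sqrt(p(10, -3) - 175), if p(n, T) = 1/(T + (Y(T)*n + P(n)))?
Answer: 2*I*sqrt(261539205)/2445 ≈ 13.229*I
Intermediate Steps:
Y(w) = 5
P(l) = -7*l**2 - 7*(6 + l)**2 (P(l) = -7*(l*l + (l + 6)**2) = -7*(l**2 + (6 + l)**2) = -7*l**2 - 7*(6 + l)**2)
p(n, T) = 1/(T - 7*n**2 - 7*(6 + n)**2 + 5*n) (p(n, T) = 1/(T + (5*n + (-7*n**2 - 7*(6 + n)**2))) = 1/(T + (-7*n**2 - 7*(6 + n)**2 + 5*n)) = 1/(T - 7*n**2 - 7*(6 + n)**2 + 5*n))
sqrt(p(10, -3) - 175) = sqrt(-1/(252 - 1*(-3) + 14*10**2 + 79*10) - 175) = sqrt(-1/(252 + 3 + 14*100 + 790) - 175) = sqrt(-1/(252 + 3 + 1400 + 790) - 175) = sqrt(-1/2445 - 175) = sqrt(-427876/2445) = 2*I*sqrt(261539205)/2445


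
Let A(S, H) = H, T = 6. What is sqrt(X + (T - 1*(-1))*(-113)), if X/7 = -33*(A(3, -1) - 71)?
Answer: sqrt(15841) ≈ 125.86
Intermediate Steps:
X = 16632 (X = 7*(-33*(-1 - 71)) = 7*(-33*(-72)) = 7*2376 = 16632)
sqrt(X + (T - 1*(-1))*(-113)) = sqrt(16632 + (6 - 1*(-1))*(-113)) = sqrt(16632 + (6 + 1)*(-113)) = sqrt(16632 + 7*(-113)) = sqrt(16632 - 791) = sqrt(15841)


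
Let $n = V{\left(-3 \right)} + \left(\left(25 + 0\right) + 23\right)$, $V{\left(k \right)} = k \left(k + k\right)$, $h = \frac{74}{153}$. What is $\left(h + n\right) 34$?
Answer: $\frac{20344}{9} \approx 2260.4$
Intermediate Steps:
$h = \frac{74}{153}$ ($h = 74 \cdot \frac{1}{153} = \frac{74}{153} \approx 0.48366$)
$V{\left(k \right)} = 2 k^{2}$ ($V{\left(k \right)} = k 2 k = 2 k^{2}$)
$n = 66$ ($n = 2 \left(-3\right)^{2} + \left(\left(25 + 0\right) + 23\right) = 2 \cdot 9 + \left(25 + 23\right) = 18 + 48 = 66$)
$\left(h + n\right) 34 = \left(\frac{74}{153} + 66\right) 34 = \frac{10172}{153} \cdot 34 = \frac{20344}{9}$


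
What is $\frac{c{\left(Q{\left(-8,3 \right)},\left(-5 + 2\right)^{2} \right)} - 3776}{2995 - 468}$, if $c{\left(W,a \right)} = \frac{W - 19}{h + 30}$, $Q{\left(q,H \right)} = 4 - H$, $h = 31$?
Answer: $- \frac{230354}{154147} \approx -1.4944$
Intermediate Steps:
$c{\left(W,a \right)} = - \frac{19}{61} + \frac{W}{61}$ ($c{\left(W,a \right)} = \frac{W - 19}{31 + 30} = \frac{-19 + W}{61} = \left(-19 + W\right) \frac{1}{61} = - \frac{19}{61} + \frac{W}{61}$)
$\frac{c{\left(Q{\left(-8,3 \right)},\left(-5 + 2\right)^{2} \right)} - 3776}{2995 - 468} = \frac{\left(- \frac{19}{61} + \frac{4 - 3}{61}\right) - 3776}{2995 - 468} = \frac{\left(- \frac{19}{61} + \frac{4 - 3}{61}\right) - 3776}{2527} = \left(\left(- \frac{19}{61} + \frac{1}{61} \cdot 1\right) - 3776\right) \frac{1}{2527} = \left(\left(- \frac{19}{61} + \frac{1}{61}\right) - 3776\right) \frac{1}{2527} = \left(- \frac{18}{61} - 3776\right) \frac{1}{2527} = \left(- \frac{230354}{61}\right) \frac{1}{2527} = - \frac{230354}{154147}$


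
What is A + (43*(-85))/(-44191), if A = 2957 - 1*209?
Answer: 121440523/44191 ≈ 2748.1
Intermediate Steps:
A = 2748 (A = 2957 - 209 = 2748)
A + (43*(-85))/(-44191) = 2748 + (43*(-85))/(-44191) = 2748 - 3655*(-1/44191) = 2748 + 3655/44191 = 121440523/44191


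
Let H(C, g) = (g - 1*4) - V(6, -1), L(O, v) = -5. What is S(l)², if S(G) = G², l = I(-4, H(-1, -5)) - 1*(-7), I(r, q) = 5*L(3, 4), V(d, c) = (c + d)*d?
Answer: 104976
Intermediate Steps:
V(d, c) = d*(c + d)
H(C, g) = -34 + g (H(C, g) = (g - 1*4) - 6*(-1 + 6) = (g - 4) - 6*5 = (-4 + g) - 1*30 = (-4 + g) - 30 = -34 + g)
I(r, q) = -25 (I(r, q) = 5*(-5) = -25)
l = -18 (l = -25 - 1*(-7) = -25 + 7 = -18)
S(l)² = ((-18)²)² = 324² = 104976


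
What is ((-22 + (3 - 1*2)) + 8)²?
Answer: 169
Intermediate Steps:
((-22 + (3 - 1*2)) + 8)² = ((-22 + (3 - 2)) + 8)² = ((-22 + 1) + 8)² = (-21 + 8)² = (-13)² = 169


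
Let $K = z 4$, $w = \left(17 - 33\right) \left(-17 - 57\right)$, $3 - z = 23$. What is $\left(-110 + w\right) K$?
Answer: $-85920$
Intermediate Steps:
$z = -20$ ($z = 3 - 23 = -20$)
$w = 1184$ ($w = \left(-16\right) \left(-74\right) = 1184$)
$K = -80$ ($K = \left(-20\right) 4 = -80$)
$\left(-110 + w\right) K = \left(-110 + 1184\right) \left(-80\right) = 1074 \left(-80\right) = -85920$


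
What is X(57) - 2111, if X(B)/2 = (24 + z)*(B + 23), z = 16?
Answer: 4289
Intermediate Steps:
X(B) = 1840 + 80*B (X(B) = 2*((24 + 16)*(B + 23)) = 2*(40*(23 + B)) = 2*(920 + 40*B) = 1840 + 80*B)
X(57) - 2111 = (1840 + 80*57) - 2111 = (1840 + 4560) - 2111 = 6400 - 2111 = 4289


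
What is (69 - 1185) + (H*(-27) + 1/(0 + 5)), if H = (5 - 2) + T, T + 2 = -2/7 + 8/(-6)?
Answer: -38468/35 ≈ -1099.1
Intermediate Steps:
T = -76/21 (T = -2 + (-2/7 + 8/(-6)) = -2 + (-2*1/7 + 8*(-1/6)) = -2 + (-2/7 - 4/3) = -2 - 34/21 = -76/21 ≈ -3.6190)
H = -13/21 (H = (5 - 2) - 76/21 = 3 - 76/21 = -13/21 ≈ -0.61905)
(69 - 1185) + (H*(-27) + 1/(0 + 5)) = (69 - 1185) + (-13/21*(-27) + 1/(0 + 5)) = -1116 + (117/7 + 1/5) = -1116 + 592/35 = -38468/35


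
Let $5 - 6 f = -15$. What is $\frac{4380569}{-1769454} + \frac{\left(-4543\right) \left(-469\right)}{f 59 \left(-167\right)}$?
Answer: $- \frac{49754106784}{738747045} \approx -67.349$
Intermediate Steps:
$f = \frac{10}{3}$ ($f = \frac{5}{6} - - \frac{5}{2} = \frac{5}{6} + \frac{5}{2} = \frac{10}{3} \approx 3.3333$)
$\frac{4380569}{-1769454} + \frac{\left(-4543\right) \left(-469\right)}{f 59 \left(-167\right)} = \frac{4380569}{-1769454} + \frac{\left(-4543\right) \left(-469\right)}{\frac{10}{3} \cdot 59 \left(-167\right)} = 4380569 \left(- \frac{1}{1769454}\right) + \frac{2130667}{\frac{590}{3} \left(-167\right)} = - \frac{4380569}{1769454} + \frac{2130667}{- \frac{98530}{3}} = - \frac{4380569}{1769454} + 2130667 \left(- \frac{3}{98530}\right) = - \frac{4380569}{1769454} - \frac{108339}{1670} = - \frac{49754106784}{738747045}$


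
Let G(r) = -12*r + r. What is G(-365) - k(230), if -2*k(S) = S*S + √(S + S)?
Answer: 30465 + √115 ≈ 30476.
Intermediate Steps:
G(r) = -11*r
k(S) = -S²/2 - √2*√S/2 (k(S) = -(S*S + √(S + S))/2 = -(S² + √(2*S))/2 = -(S² + √2*√S)/2 = -S²/2 - √2*√S/2)
G(-365) - k(230) = -11*(-365) - (-½*230² - √2*√230/2) = 4015 - (-½*52900 - √115) = 4015 - (-26450 - √115) = 4015 + (26450 + √115) = 30465 + √115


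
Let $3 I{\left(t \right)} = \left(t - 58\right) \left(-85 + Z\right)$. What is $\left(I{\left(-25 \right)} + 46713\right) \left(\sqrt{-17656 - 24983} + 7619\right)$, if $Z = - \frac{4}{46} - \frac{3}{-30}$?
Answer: $\frac{257936452649}{690} + \frac{33854371 i \sqrt{42639}}{690} \approx 3.7382 \cdot 10^{8} + 1.0131 \cdot 10^{7} i$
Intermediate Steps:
$Z = \frac{3}{230}$ ($Z = \left(-4\right) \frac{1}{46} - - \frac{1}{10} = - \frac{2}{23} + \frac{1}{10} = \frac{3}{230} \approx 0.013043$)
$I{\left(t \right)} = \frac{566863}{345} - \frac{19547 t}{690}$ ($I{\left(t \right)} = \frac{\left(t - 58\right) \left(-85 + \frac{3}{230}\right)}{3} = \frac{\left(-58 + t\right) \left(- \frac{19547}{230}\right)}{3} = \frac{\frac{566863}{115} - \frac{19547 t}{230}}{3} = \frac{566863}{345} - \frac{19547 t}{690}$)
$\left(I{\left(-25 \right)} + 46713\right) \left(\sqrt{-17656 - 24983} + 7619\right) = \left(\left(\frac{566863}{345} - - \frac{97735}{138}\right) + 46713\right) \left(\sqrt{-17656 - 24983} + 7619\right) = \left(\left(\frac{566863}{345} + \frac{97735}{138}\right) + 46713\right) \left(\sqrt{-42639} + 7619\right) = \left(\frac{1622401}{690} + 46713\right) \left(i \sqrt{42639} + 7619\right) = \frac{33854371 \left(7619 + i \sqrt{42639}\right)}{690} = \frac{257936452649}{690} + \frac{33854371 i \sqrt{42639}}{690}$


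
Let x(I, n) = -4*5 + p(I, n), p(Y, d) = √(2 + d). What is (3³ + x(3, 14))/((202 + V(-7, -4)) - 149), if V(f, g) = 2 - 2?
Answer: 11/53 ≈ 0.20755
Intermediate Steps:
x(I, n) = -20 + √(2 + n) (x(I, n) = -4*5 + √(2 + n) = -20 + √(2 + n))
V(f, g) = 0
(3³ + x(3, 14))/((202 + V(-7, -4)) - 149) = (3³ + (-20 + √(2 + 14)))/((202 + 0) - 149) = (27 + (-20 + √16))/(202 - 149) = (27 + (-20 + 4))/53 = (27 - 16)*(1/53) = 11*(1/53) = 11/53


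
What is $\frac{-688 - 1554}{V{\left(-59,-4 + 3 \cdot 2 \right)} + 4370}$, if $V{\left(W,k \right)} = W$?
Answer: $- \frac{2242}{4311} \approx -0.52007$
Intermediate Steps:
$\frac{-688 - 1554}{V{\left(-59,-4 + 3 \cdot 2 \right)} + 4370} = \frac{-688 - 1554}{-59 + 4370} = - \frac{2242}{4311}$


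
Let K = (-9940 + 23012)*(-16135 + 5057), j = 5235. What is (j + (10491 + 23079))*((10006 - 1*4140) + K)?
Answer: -5619187128750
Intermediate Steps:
K = -144811616 (K = 13072*(-11078) = -144811616)
(j + (10491 + 23079))*((10006 - 1*4140) + K) = (5235 + (10491 + 23079))*((10006 - 1*4140) - 144811616) = (5235 + 33570)*((10006 - 4140) - 144811616) = 38805*(5866 - 144811616) = 38805*(-144805750) = -5619187128750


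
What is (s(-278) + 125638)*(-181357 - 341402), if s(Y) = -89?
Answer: -65631869691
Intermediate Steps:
(s(-278) + 125638)*(-181357 - 341402) = (-89 + 125638)*(-181357 - 341402) = 125549*(-522759) = -65631869691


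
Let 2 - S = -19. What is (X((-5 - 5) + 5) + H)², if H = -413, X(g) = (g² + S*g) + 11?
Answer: 232324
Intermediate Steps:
S = 21 (S = 2 - 1*(-19) = 2 + 19 = 21)
X(g) = 11 + g² + 21*g (X(g) = (g² + 21*g) + 11 = 11 + g² + 21*g)
(X((-5 - 5) + 5) + H)² = ((11 + ((-5 - 5) + 5)² + 21*((-5 - 5) + 5)) - 413)² = ((11 + (-10 + 5)² + 21*(-10 + 5)) - 413)² = ((11 + (-5)² + 21*(-5)) - 413)² = ((11 + 25 - 105) - 413)² = (-69 - 413)² = (-482)² = 232324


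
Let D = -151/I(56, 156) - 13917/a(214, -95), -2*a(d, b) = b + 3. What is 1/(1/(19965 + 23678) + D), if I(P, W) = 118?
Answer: -59223551/17993483827 ≈ -0.0032914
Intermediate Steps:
a(d, b) = -3/2 - b/2 (a(d, b) = -(b + 3)/2 = -(3 + b)/2 = -3/2 - b/2)
D = -412288/1357 (D = -151/118 - 13917/(-3/2 - ½*(-95)) = -151*1/118 - 13917/(-3/2 + 95/2) = -151/118 - 13917/46 = -412288/1357 ≈ -303.82)
1/(1/(19965 + 23678) + D) = 1/(1/(19965 + 23678) - 412288/1357) = 1/(1/43643 - 412288/1357) = 1/(-17993483827/59223551) = -59223551/17993483827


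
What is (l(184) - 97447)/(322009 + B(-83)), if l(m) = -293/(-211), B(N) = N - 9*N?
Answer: -20561024/68084003 ≈ -0.30199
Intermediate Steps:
B(N) = -8*N
l(m) = 293/211 (l(m) = -293*(-1/211) = 293/211)
(l(184) - 97447)/(322009 + B(-83)) = (293/211 - 97447)/(322009 - 8*(-83)) = -20561024/(211*(322009 + 664)) = -20561024/211/322673 = -20561024/211*1/322673 = -20561024/68084003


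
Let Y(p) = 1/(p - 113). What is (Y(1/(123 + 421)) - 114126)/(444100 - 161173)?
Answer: -7015439890/17391805617 ≈ -0.40338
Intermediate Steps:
Y(p) = 1/(-113 + p)
(Y(1/(123 + 421)) - 114126)/(444100 - 161173) = (1/(-113 + 1/(123 + 421)) - 114126)/(444100 - 161173) = (1/(-113 + 1/544) - 114126)/282927 = (1/(-113 + 1/544) - 114126)*(1/282927) = (1/(-61471/544) - 114126)*(1/282927) = (-544/61471 - 114126)*(1/282927) = -7015439890/61471*1/282927 = -7015439890/17391805617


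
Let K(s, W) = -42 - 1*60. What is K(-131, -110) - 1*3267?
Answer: -3369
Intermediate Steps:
K(s, W) = -102 (K(s, W) = -42 - 60 = -102)
K(-131, -110) - 1*3267 = -102 - 1*3267 = -102 - 3267 = -3369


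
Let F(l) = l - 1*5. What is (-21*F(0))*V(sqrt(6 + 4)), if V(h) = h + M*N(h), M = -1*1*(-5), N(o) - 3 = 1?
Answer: 2100 + 105*sqrt(10) ≈ 2432.0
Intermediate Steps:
F(l) = -5 + l (F(l) = l - 5 = -5 + l)
N(o) = 4 (N(o) = 3 + 1 = 4)
M = 5 (M = -1*(-5) = 5)
V(h) = 20 + h (V(h) = h + 5*4 = h + 20 = 20 + h)
(-21*F(0))*V(sqrt(6 + 4)) = (-21*(-5 + 0))*(20 + sqrt(6 + 4)) = (-21*(-5))*(20 + sqrt(10)) = 105*(20 + sqrt(10)) = 2100 + 105*sqrt(10)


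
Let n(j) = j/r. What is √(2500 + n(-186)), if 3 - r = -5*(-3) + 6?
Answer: √22593/3 ≈ 50.103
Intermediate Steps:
r = -18 (r = 3 - (-5*(-3) + 6) = 3 - (15 + 6) = 3 - 1*21 = 3 - 21 = -18)
n(j) = -j/18 (n(j) = j/(-18) = j*(-1/18) = -j/18)
√(2500 + n(-186)) = √(2500 - 1/18*(-186)) = √(2500 + 31/3) = √(7531/3) = √22593/3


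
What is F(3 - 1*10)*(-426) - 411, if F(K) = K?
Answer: 2571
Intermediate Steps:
F(3 - 1*10)*(-426) - 411 = (3 - 1*10)*(-426) - 411 = (3 - 10)*(-426) - 411 = -7*(-426) - 411 = 2982 - 411 = 2571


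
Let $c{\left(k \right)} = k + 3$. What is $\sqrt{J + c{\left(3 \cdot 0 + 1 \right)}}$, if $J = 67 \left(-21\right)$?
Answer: $i \sqrt{1403} \approx 37.457 i$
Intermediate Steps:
$J = -1407$
$c{\left(k \right)} = 3 + k$
$\sqrt{J + c{\left(3 \cdot 0 + 1 \right)}} = \sqrt{-1407 + \left(3 + \left(3 \cdot 0 + 1\right)\right)} = \sqrt{-1407 + \left(3 + \left(0 + 1\right)\right)} = \sqrt{-1407 + \left(3 + 1\right)} = \sqrt{-1407 + 4} = \sqrt{-1403} = i \sqrt{1403}$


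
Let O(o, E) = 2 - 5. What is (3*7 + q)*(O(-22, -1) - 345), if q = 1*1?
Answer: -7656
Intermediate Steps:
q = 1
O(o, E) = -3
(3*7 + q)*(O(-22, -1) - 345) = (3*7 + 1)*(-3 - 345) = (21 + 1)*(-348) = 22*(-348) = -7656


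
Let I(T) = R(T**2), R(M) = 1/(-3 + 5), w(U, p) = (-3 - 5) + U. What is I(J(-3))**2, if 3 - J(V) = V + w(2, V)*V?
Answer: 1/4 ≈ 0.25000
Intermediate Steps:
w(U, p) = -8 + U
J(V) = 3 + 5*V (J(V) = 3 - (V + (-8 + 2)*V) = 3 - (V - 6*V) = 3 - (-5)*V = 3 + 5*V)
R(M) = 1/2
I(T) = 1/2
I(J(-3))**2 = (1/2)**2 = 1/4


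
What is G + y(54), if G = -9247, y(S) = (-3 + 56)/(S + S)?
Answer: -998623/108 ≈ -9246.5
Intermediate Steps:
y(S) = 53/(2*S) (y(S) = 53/((2*S)) = 53*(1/(2*S)) = 53/(2*S))
G + y(54) = -9247 + (53/2)/54 = -9247 + (53/2)*(1/54) = -9247 + 53/108 = -998623/108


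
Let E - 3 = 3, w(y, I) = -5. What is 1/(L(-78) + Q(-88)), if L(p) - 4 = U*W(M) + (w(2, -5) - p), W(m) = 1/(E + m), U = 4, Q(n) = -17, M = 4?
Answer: 5/302 ≈ 0.016556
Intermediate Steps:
E = 6 (E = 3 + 3 = 6)
W(m) = 1/(6 + m)
L(p) = -⅗ - p (L(p) = 4 + (4/(6 + 4) + (-5 - p)) = 4 + (4/10 + (-5 - p)) = 4 + (4*(⅒) + (-5 - p)) = 4 + (⅖ + (-5 - p)) = 4 + (-23/5 - p) = -⅗ - p)
1/(L(-78) + Q(-88)) = 1/((-⅗ - 1*(-78)) - 17) = 1/((-⅗ + 78) - 17) = 1/(387/5 - 17) = 1/(302/5) = 5/302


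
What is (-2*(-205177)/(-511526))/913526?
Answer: -205177/233646150338 ≈ -8.7815e-7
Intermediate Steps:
(-2*(-205177)/(-511526))/913526 = (410354*(-1/511526))*(1/913526) = -205177/255763*1/913526 = -205177/233646150338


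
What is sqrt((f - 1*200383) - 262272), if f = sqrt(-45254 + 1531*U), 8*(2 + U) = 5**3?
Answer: sqrt(-1850620 + I*sqrt(390306))/2 ≈ 0.11481 + 680.19*I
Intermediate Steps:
U = 109/8 (U = -2 + (1/8)*5**3 = -2 + (1/8)*125 = -2 + 125/8 = 109/8 ≈ 13.625)
f = I*sqrt(390306)/4 (f = sqrt(-45254 + 1531*(109/8)) = sqrt(-45254 + 166879/8) = sqrt(-195153/8) = I*sqrt(390306)/4 ≈ 156.19*I)
sqrt((f - 1*200383) - 262272) = sqrt((I*sqrt(390306)/4 - 1*200383) - 262272) = sqrt((I*sqrt(390306)/4 - 200383) - 262272) = sqrt((-200383 + I*sqrt(390306)/4) - 262272) = sqrt(-462655 + I*sqrt(390306)/4)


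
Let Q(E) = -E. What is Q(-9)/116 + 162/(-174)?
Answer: -99/116 ≈ -0.85345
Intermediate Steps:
Q(-9)/116 + 162/(-174) = -1*(-9)/116 + 162/(-174) = 9*(1/116) + 162*(-1/174) = 9/116 - 27/29 = -99/116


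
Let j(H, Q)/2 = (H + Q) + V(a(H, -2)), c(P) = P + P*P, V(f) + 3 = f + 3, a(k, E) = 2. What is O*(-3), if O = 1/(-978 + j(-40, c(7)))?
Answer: 1/314 ≈ 0.0031847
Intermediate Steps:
V(f) = f (V(f) = -3 + (f + 3) = -3 + (3 + f) = f)
c(P) = P + P**2
j(H, Q) = 4 + 2*H + 2*Q (j(H, Q) = 2*((H + Q) + 2) = 2*(2 + H + Q) = 4 + 2*H + 2*Q)
O = -1/942 (O = 1/(-978 + (4 + 2*(-40) + 2*(7*(1 + 7)))) = 1/(-978 + (4 - 80 + 2*(7*8))) = 1/(-978 + (4 - 80 + 2*56)) = 1/(-978 + (4 - 80 + 112)) = 1/(-978 + 36) = 1/(-942) = -1/942 ≈ -0.0010616)
O*(-3) = -1/942*(-3) = 1/314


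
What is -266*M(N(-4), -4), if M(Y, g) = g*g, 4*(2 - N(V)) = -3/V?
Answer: -4256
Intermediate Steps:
N(V) = 2 + 3/(4*V) (N(V) = 2 - (-3)/(4*V) = 2 + 3/(4*V))
M(Y, g) = g**2
-266*M(N(-4), -4) = -266*(-4)**2 = -266*16 = -4256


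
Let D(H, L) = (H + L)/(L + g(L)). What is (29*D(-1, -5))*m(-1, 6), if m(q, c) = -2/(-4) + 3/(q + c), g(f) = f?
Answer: 957/50 ≈ 19.140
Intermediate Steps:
D(H, L) = (H + L)/(2*L) (D(H, L) = (H + L)/(L + L) = (H + L)/((2*L)) = (H + L)*(1/(2*L)) = (H + L)/(2*L))
m(q, c) = 1/2 + 3/(c + q) (m(q, c) = -2*(-1/4) + 3/(c + q) = 1/2 + 3/(c + q))
(29*D(-1, -5))*m(-1, 6) = (29*((1/2)*(-1 - 5)/(-5)))*((6 + 6 - 1)/(2*(6 - 1))) = (29*((1/2)*(-1/5)*(-6)))*((1/2)*11/5) = (29*(3/5))*((1/2)*(1/5)*11) = (87/5)*(11/10) = 957/50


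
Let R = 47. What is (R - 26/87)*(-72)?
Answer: -97512/29 ≈ -3362.5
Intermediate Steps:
(R - 26/87)*(-72) = (47 - 26/87)*(-72) = (4063/87)*(-72) = -97512/29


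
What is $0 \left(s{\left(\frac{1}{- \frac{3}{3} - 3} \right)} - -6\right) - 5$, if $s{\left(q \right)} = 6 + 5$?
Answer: $-5$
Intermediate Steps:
$s{\left(q \right)} = 11$
$0 \left(s{\left(\frac{1}{- \frac{3}{3} - 3} \right)} - -6\right) - 5 = 0 \left(11 - -6\right) - 5 = 0 \left(11 + 6\right) - 5 = 0 \cdot 17 - 5 = 0 - 5 = -5$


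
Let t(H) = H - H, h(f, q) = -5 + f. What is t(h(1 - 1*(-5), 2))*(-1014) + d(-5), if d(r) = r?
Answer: -5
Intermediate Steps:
t(H) = 0
t(h(1 - 1*(-5), 2))*(-1014) + d(-5) = 0*(-1014) - 5 = 0 - 5 = -5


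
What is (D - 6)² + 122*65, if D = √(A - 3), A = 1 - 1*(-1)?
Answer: 7965 - 12*I ≈ 7965.0 - 12.0*I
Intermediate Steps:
A = 2 (A = 1 + 1 = 2)
D = I (D = √(2 - 3) = √(-1) = I ≈ 1.0*I)
(D - 6)² + 122*65 = (I - 6)² + 122*65 = (-6 + I)² + 7930 = 7930 + (-6 + I)²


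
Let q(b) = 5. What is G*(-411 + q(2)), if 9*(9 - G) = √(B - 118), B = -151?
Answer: -3654 + 406*I*√269/9 ≈ -3654.0 + 739.88*I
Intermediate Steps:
G = 9 - I*√269/9 (G = 9 - √(-151 - 118)/9 = 9 - I*√269/9 ≈ 9.0 - 1.8224*I)
G*(-411 + q(2)) = (9 - I*√269/9)*(-411 + 5) = (9 - I*√269/9)*(-406) = -3654 + 406*I*√269/9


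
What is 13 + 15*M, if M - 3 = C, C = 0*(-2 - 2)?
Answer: 58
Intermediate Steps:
C = 0 (C = 0*(-4) = 0)
M = 3 (M = 3 + 0 = 3)
13 + 15*M = 13 + 15*3 = 13 + 45 = 58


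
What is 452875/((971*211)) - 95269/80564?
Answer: 16966613511/16506032884 ≈ 1.0279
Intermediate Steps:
452875/((971*211)) - 95269/80564 = 452875/204881 - 95269*1/80564 = 452875*(1/204881) - 95269/80564 = 452875/204881 - 95269/80564 = 16966613511/16506032884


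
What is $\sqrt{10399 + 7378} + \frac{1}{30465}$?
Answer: $\frac{1}{30465} + \sqrt{17777} \approx 133.33$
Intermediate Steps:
$\sqrt{10399 + 7378} + \frac{1}{30465} = \sqrt{17777} + \frac{1}{30465} = \frac{1}{30465} + \sqrt{17777}$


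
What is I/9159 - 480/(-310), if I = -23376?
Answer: -95008/94643 ≈ -1.0039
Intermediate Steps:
I/9159 - 480/(-310) = -23376/9159 - 480/(-310) = -23376*1/9159 - 480*(-1/310) = -7792/3053 + 48/31 = -95008/94643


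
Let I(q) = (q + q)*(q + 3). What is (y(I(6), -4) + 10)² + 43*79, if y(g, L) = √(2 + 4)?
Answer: 3503 + 20*√6 ≈ 3552.0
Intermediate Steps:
I(q) = 2*q*(3 + q) (I(q) = (2*q)*(3 + q) = 2*q*(3 + q))
y(g, L) = √6
(y(I(6), -4) + 10)² + 43*79 = (√6 + 10)² + 43*79 = (10 + √6)² + 3397 = 3397 + (10 + √6)²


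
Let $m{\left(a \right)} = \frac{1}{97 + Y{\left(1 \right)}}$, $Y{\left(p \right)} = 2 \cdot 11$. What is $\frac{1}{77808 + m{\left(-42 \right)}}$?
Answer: $\frac{119}{9259153} \approx 1.2852 \cdot 10^{-5}$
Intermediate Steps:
$Y{\left(p \right)} = 22$
$m{\left(a \right)} = \frac{1}{119}$ ($m{\left(a \right)} = \frac{1}{97 + 22} = \frac{1}{119}$)
$\frac{1}{77808 + m{\left(-42 \right)}} = \frac{1}{77808 + \frac{1}{119}} = \frac{1}{\frac{9259153}{119}} = \frac{119}{9259153}$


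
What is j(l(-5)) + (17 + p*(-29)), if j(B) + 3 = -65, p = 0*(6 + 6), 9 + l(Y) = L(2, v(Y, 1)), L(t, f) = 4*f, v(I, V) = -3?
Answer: -51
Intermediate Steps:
l(Y) = -21 (l(Y) = -9 + 4*(-3) = -9 - 12 = -21)
p = 0 (p = 0*12 = 0)
j(B) = -68 (j(B) = -3 - 65 = -68)
j(l(-5)) + (17 + p*(-29)) = -68 + (17 + 0*(-29)) = -68 + (17 + 0) = -68 + 17 = -51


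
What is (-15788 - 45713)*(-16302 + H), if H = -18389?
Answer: 2133531191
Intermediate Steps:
(-15788 - 45713)*(-16302 + H) = (-15788 - 45713)*(-16302 - 18389) = -61501*(-34691) = 2133531191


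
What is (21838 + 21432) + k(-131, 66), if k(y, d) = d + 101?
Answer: 43437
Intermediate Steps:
k(y, d) = 101 + d
(21838 + 21432) + k(-131, 66) = (21838 + 21432) + (101 + 66) = 43270 + 167 = 43437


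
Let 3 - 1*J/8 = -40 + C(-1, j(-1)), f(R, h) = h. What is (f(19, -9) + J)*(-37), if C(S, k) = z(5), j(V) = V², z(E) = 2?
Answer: -11803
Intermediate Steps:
C(S, k) = 2
J = 328 (J = 24 - 8*(-40 + 2) = 24 - 8*(-38) = 24 + 304 = 328)
(f(19, -9) + J)*(-37) = (-9 + 328)*(-37) = 319*(-37) = -11803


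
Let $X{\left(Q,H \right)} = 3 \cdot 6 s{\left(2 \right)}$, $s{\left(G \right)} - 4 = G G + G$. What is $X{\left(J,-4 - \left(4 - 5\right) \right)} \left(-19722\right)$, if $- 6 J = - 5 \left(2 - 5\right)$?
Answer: $-3549960$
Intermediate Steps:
$J = - \frac{5}{2}$ ($J = - \frac{\left(-5\right) \left(2 - 5\right)}{6} = - \frac{\left(-5\right) \left(-3\right)}{6} = \left(- \frac{1}{6}\right) 15 = - \frac{5}{2} \approx -2.5$)
$s{\left(G \right)} = 4 + G + G^{2}$ ($s{\left(G \right)} = 4 + \left(G G + G\right) = 4 + \left(G^{2} + G\right) = 4 + \left(G + G^{2}\right) = 4 + G + G^{2}$)
$X{\left(Q,H \right)} = 180$ ($X{\left(Q,H \right)} = 3 \cdot 6 \left(4 + 2 + 2^{2}\right) = 18 \left(4 + 2 + 4\right) = 18 \cdot 10 = 180$)
$X{\left(J,-4 - \left(4 - 5\right) \right)} \left(-19722\right) = 180 \left(-19722\right) = -3549960$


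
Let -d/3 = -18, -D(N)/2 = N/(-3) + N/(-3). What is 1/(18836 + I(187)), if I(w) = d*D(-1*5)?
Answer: 1/18476 ≈ 5.4124e-5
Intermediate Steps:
D(N) = 4*N/3 (D(N) = -2*(N/(-3) + N/(-3)) = -2*(N*(-1/3) + N*(-1/3)) = -2*(-N/3 - N/3) = -(-4)*N/3 = 4*N/3)
d = 54 (d = -3*(-18) = 54)
I(w) = -360 (I(w) = 54*(4*(-1*5)/3) = 54*((4/3)*(-5)) = 54*(-20/3) = -360)
1/(18836 + I(187)) = 1/(18836 - 360) = 1/18476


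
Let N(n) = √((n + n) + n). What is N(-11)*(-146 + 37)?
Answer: -109*I*√33 ≈ -626.16*I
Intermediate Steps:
N(n) = √3*√n (N(n) = √(2*n + n) = √(3*n) = √3*√n)
N(-11)*(-146 + 37) = (√3*√(-11))*(-146 + 37) = (√3*(I*√11))*(-109) = (I*√33)*(-109) = -109*I*√33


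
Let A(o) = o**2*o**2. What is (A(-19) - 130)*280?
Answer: 36453480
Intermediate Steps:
A(o) = o**4
(A(-19) - 130)*280 = ((-19)**4 - 130)*280 = (130321 - 130)*280 = 130191*280 = 36453480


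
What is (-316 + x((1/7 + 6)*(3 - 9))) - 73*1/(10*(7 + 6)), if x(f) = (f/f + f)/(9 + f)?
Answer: -122957/390 ≈ -315.27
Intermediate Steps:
x(f) = (1 + f)/(9 + f)
(-316 + x((1/7 + 6)*(3 - 9))) - 73*1/(10*(7 + 6)) = (-316 + (1 + (1/7 + 6)*(3 - 9))/(9 + (1/7 + 6)*(3 - 9))) - 73*1/(10*(7 + 6)) = (-316 + (1 + (1*(⅐) + 6)*(-6))/(9 + (1*(⅐) + 6)*(-6))) - 73/(10*13) = (-316 + (1 + (⅐ + 6)*(-6))/(9 + (⅐ + 6)*(-6))) - 73/130 = (-316 + (1 + (43/7)*(-6))/(9 + (43/7)*(-6))) - 73*1/130 = (-316 + (1 - 258/7)/(9 - 258/7)) - 73/130 = (-316 - 251/7/(-195/7)) - 73/130 = (-316 - 7/195*(-251/7)) - 73/130 = (-316 + 251/195) - 73/130 = -61369/195 - 73/130 = -122957/390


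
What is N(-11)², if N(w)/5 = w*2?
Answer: 12100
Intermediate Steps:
N(w) = 10*w (N(w) = 5*(w*2) = 5*(2*w) = 10*w)
N(-11)² = (10*(-11))² = (-110)² = 12100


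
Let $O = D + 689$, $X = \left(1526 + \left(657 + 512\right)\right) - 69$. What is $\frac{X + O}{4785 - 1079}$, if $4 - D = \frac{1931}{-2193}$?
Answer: $\frac{3640249}{4063629} \approx 0.89581$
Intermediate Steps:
$D = \frac{10703}{2193}$ ($D = 4 - \frac{1931}{-2193} = 4 - 1931 \left(- \frac{1}{2193}\right) = 4 - - \frac{1931}{2193} = 4 + \frac{1931}{2193} = \frac{10703}{2193} \approx 4.8805$)
$X = 2626$ ($X = \left(1526 + 1169\right) - 69 = 2695 - 69 = 2626$)
$O = \frac{1521680}{2193}$ ($O = \frac{10703}{2193} + 689 = \frac{1521680}{2193} \approx 693.88$)
$\frac{X + O}{4785 - 1079} = \frac{2626 + \frac{1521680}{2193}}{4785 - 1079} = \frac{7280498}{2193 \cdot 3706} = \frac{7280498}{2193} \cdot \frac{1}{3706} = \frac{3640249}{4063629}$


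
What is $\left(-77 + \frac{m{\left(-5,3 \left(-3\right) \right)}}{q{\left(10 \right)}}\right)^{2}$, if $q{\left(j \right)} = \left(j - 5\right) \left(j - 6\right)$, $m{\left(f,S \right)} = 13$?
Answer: $\frac{2331729}{400} \approx 5829.3$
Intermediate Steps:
$q{\left(j \right)} = \left(-6 + j\right) \left(-5 + j\right)$ ($q{\left(j \right)} = \left(-5 + j\right) \left(-6 + j\right) = \left(-6 + j\right) \left(-5 + j\right)$)
$\left(-77 + \frac{m{\left(-5,3 \left(-3\right) \right)}}{q{\left(10 \right)}}\right)^{2} = \left(-77 + \frac{13}{30 + 10^{2} - 110}\right)^{2} = \left(-77 + \frac{13}{30 + 100 - 110}\right)^{2} = \left(-77 + \frac{13}{20}\right)^{2} = \left(- \frac{1527}{20}\right)^{2} = \frac{2331729}{400}$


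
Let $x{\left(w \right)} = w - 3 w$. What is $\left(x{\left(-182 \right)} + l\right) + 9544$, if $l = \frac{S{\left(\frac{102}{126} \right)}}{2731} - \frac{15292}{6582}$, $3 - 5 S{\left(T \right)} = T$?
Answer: $\frac{3116031095932}{314570235} \approx 9905.7$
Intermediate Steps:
$S{\left(T \right)} = \frac{3}{5} - \frac{T}{5}$
$x{\left(w \right)} = - 2 w$
$l = - \frac{730792448}{314570235}$ ($l = \frac{\frac{3}{5} - \frac{102 \cdot \frac{1}{126}}{5}}{2731} - \frac{15292}{6582} = \left(\frac{3}{5} - \frac{102 \cdot \frac{1}{126}}{5}\right) \frac{1}{2731} - \frac{7646}{3291} = \left(\frac{3}{5} - \frac{17}{105}\right) \frac{1}{2731} - \frac{7646}{3291} = \frac{46}{105} \cdot \frac{1}{2731} - \frac{7646}{3291} = \frac{46}{286755} - \frac{7646}{3291} = - \frac{730792448}{314570235} \approx -2.3231$)
$\left(x{\left(-182 \right)} + l\right) + 9544 = \left(\left(-2\right) \left(-182\right) - \frac{730792448}{314570235}\right) + 9544 = \left(364 - \frac{730792448}{314570235}\right) + 9544 = \frac{113772773092}{314570235} + 9544 = \frac{3116031095932}{314570235}$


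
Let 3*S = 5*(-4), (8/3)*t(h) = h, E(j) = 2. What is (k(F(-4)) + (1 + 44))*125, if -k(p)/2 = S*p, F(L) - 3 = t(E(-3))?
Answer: 11875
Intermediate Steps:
t(h) = 3*h/8
S = -20/3 (S = (5*(-4))/3 = (1/3)*(-20) = -20/3 ≈ -6.6667)
F(L) = 15/4 (F(L) = 3 + (3/8)*2 = 3 + 3/4 = 15/4)
k(p) = 40*p/3 (k(p) = -(-40)*p/3 = 40*p/3)
(k(F(-4)) + (1 + 44))*125 = ((40/3)*(15/4) + (1 + 44))*125 = (50 + 45)*125 = 95*125 = 11875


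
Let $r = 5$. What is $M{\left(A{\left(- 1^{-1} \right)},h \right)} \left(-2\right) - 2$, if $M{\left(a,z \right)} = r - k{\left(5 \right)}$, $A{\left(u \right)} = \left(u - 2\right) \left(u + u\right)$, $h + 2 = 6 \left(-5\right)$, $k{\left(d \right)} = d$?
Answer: $-2$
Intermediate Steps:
$h = -32$ ($h = -2 + 6 \left(-5\right) = -2 - 30 = -32$)
$A{\left(u \right)} = 2 u \left(-2 + u\right)$ ($A{\left(u \right)} = \left(-2 + u\right) 2 u = 2 u \left(-2 + u\right)$)
$M{\left(a,z \right)} = 0$ ($M{\left(a,z \right)} = 5 - 5 = 0$)
$M{\left(A{\left(- 1^{-1} \right)},h \right)} \left(-2\right) - 2 = 0 \left(-2\right) - 2 = 0 - 2 = -2$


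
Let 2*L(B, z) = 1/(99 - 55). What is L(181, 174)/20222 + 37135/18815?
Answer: 13216617635/6696393968 ≈ 1.9737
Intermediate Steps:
L(B, z) = 1/88 (L(B, z) = 1/(2*(99 - 55)) = (½)/44 = (½)*(1/44) = 1/88)
L(181, 174)/20222 + 37135/18815 = (1/88)/20222 + 37135/18815 = (1/88)*(1/20222) + 37135*(1/18815) = 1/1779536 + 7427/3763 = 13216617635/6696393968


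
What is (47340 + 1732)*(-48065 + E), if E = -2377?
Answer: -2475289824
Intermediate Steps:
(47340 + 1732)*(-48065 + E) = (47340 + 1732)*(-48065 - 2377) = 49072*(-50442) = -2475289824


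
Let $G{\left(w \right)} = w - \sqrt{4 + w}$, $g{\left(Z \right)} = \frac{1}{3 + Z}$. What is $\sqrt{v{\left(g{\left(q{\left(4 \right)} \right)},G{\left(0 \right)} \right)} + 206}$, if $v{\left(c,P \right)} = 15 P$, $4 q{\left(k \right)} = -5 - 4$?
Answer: $4 \sqrt{11} \approx 13.266$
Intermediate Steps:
$q{\left(k \right)} = - \frac{9}{4}$ ($q{\left(k \right)} = \frac{-5 - 4}{4} = \frac{1}{4} \left(-9\right) = - \frac{9}{4}$)
$\sqrt{v{\left(g{\left(q{\left(4 \right)} \right)},G{\left(0 \right)} \right)} + 206} = \sqrt{15 \left(0 - \sqrt{4 + 0}\right) + 206} = \sqrt{15 \left(0 - \sqrt{4}\right) + 206} = \sqrt{15 \left(0 - 2\right) + 206} = \sqrt{15 \left(-2\right) + 206} = \sqrt{-30 + 206} = \sqrt{176} = 4 \sqrt{11}$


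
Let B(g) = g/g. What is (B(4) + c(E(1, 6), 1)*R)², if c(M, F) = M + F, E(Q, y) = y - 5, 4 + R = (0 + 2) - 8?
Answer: 361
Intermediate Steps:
R = -10 (R = -4 + ((0 + 2) - 8) = -4 + (2 - 8) = -4 - 6 = -10)
E(Q, y) = -5 + y
c(M, F) = F + M
B(g) = 1
(B(4) + c(E(1, 6), 1)*R)² = (1 + (1 + (-5 + 6))*(-10))² = (1 + (1 + 1)*(-10))² = (1 + 2*(-10))² = (1 - 20)² = (-19)² = 361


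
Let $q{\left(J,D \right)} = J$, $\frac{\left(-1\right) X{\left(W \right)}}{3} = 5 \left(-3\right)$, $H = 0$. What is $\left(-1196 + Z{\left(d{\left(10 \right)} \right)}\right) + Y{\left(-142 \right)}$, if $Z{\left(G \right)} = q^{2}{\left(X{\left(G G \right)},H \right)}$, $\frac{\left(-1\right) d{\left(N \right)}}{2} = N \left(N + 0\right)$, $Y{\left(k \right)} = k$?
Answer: $687$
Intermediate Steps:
$X{\left(W \right)} = 45$ ($X{\left(W \right)} = - 3 \cdot 5 \left(-3\right) = \left(-3\right) \left(-15\right) = 45$)
$d{\left(N \right)} = - 2 N^{2}$ ($d{\left(N \right)} = - 2 N \left(N + 0\right) = - 2 N N = - 2 N^{2}$)
$Z{\left(G \right)} = 2025$ ($Z{\left(G \right)} = 45^{2} = 2025$)
$\left(-1196 + Z{\left(d{\left(10 \right)} \right)}\right) + Y{\left(-142 \right)} = \left(-1196 + 2025\right) - 142 = 829 - 142 = 687$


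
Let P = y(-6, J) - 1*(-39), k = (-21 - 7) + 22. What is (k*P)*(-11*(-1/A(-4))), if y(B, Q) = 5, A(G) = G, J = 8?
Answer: 726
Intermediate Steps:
k = -6 (k = -28 + 22 = -6)
P = 44 (P = 5 - 1*(-39) = 5 + 39 = 44)
(k*P)*(-11*(-1/A(-4))) = (-6*44)*(-11/((-1*(-4)))) = -(-2904)/4 = -264*(-11/4) = 726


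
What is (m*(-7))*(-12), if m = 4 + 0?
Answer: 336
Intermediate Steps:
m = 4
(m*(-7))*(-12) = (4*(-7))*(-12) = -28*(-12) = 336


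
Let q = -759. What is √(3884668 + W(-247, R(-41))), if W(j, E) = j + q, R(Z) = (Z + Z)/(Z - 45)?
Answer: 3*√431518 ≈ 1970.7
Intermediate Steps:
R(Z) = 2*Z/(-45 + Z) (R(Z) = (2*Z)/(-45 + Z) = 2*Z/(-45 + Z))
W(j, E) = -759 + j (W(j, E) = j - 759 = -759 + j)
√(3884668 + W(-247, R(-41))) = √(3884668 + (-759 - 247)) = √(3884668 - 1006) = √3883662 = 3*√431518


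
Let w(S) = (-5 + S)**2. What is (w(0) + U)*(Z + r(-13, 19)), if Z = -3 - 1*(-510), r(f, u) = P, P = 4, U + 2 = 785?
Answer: 412888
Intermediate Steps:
U = 783 (U = -2 + 785 = 783)
r(f, u) = 4
Z = 507 (Z = -3 + 510 = 507)
(w(0) + U)*(Z + r(-13, 19)) = ((-5 + 0)**2 + 783)*(507 + 4) = ((-5)**2 + 783)*511 = (25 + 783)*511 = 808*511 = 412888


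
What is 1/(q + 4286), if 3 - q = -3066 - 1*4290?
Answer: 1/11645 ≈ 8.5874e-5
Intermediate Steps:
q = 7359 (q = 3 - (-3066 - 1*4290) = 3 - (-3066 - 4290) = 3 - 1*(-7356) = 3 + 7356 = 7359)
1/(q + 4286) = 1/(7359 + 4286) = 1/11645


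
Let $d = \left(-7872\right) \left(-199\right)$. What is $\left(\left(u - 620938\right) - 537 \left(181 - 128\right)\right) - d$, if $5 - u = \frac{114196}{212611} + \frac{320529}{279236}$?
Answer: $- \frac{131556387035636187}{59368645196} \approx -2.2159 \cdot 10^{6}$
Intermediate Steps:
$u = \frac{196807600505}{59368645196}$ ($u = 5 - \left(\frac{114196}{212611} + \frac{320529}{279236}\right) = 5 - \frac{100035625475}{59368645196} = \frac{196807600505}{59368645196} \approx 3.315$)
$d = 1566528$
$\left(\left(u - 620938\right) - 537 \left(181 - 128\right)\right) - d = \left(\left(\frac{196807600505}{59368645196} - 620938\right) - 537 \left(181 - 128\right)\right) - 1566528 = \left(- \frac{36864051003113343}{59368645196} - 28461\right) - 1566528 = - \frac{38553742014036699}{59368645196} - 1566528 = - \frac{131556387035636187}{59368645196}$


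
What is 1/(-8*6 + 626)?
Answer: 1/578 ≈ 0.0017301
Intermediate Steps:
1/(-8*6 + 626) = 1/(-48 + 626) = 1/578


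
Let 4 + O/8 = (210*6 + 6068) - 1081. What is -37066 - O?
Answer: -87010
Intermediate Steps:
O = 49944 (O = -32 + 8*((210*6 + 6068) - 1081) = -32 + 8*((1260 + 6068) - 1081) = -32 + 8*(7328 - 1081) = -32 + 8*6247 = -32 + 49976 = 49944)
-37066 - O = -37066 - 1*49944 = -37066 - 49944 = -87010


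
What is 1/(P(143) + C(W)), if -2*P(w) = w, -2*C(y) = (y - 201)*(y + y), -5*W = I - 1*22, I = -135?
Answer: 50/262697 ≈ 0.00019033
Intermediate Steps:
W = 157/5 (W = -(-135 - 1*22)/5 = -(-135 - 22)/5 = -1/5*(-157) = 157/5 ≈ 31.400)
C(y) = -y*(-201 + y) (C(y) = -(y - 201)*(y + y)/2 = -(-201 + y)*2*y/2 = -y*(-201 + y))
P(w) = -w/2
1/(P(143) + C(W)) = 1/(-1/2*143 + 157*(201 - 1*157/5)/5) = 1/(-143/2 + 157*(201 - 157/5)/5) = 1/(-143/2 + (157/5)*(848/5)) = 1/(-143/2 + 133136/25) = 1/(262697/50) = 50/262697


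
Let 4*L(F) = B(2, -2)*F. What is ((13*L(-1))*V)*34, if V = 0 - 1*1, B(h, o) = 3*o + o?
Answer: -884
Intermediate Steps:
B(h, o) = 4*o
V = -1 (V = 0 - 1 = -1)
L(F) = -2*F (L(F) = ((4*(-2))*F)/4 = (-8*F)/4 = -2*F)
((13*L(-1))*V)*34 = ((13*(-2*(-1)))*(-1))*34 = ((13*2)*(-1))*34 = (26*(-1))*34 = -26*34 = -884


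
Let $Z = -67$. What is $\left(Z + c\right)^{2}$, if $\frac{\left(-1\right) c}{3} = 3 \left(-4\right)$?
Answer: $961$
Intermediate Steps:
$c = 36$ ($c = - 3 \cdot 3 \left(-4\right) = \left(-3\right) \left(-12\right) = 36$)
$\left(Z + c\right)^{2} = \left(-67 + 36\right)^{2} = \left(-31\right)^{2} = 961$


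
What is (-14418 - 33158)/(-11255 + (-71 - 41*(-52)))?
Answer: 23788/4597 ≈ 5.1747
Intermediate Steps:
(-14418 - 33158)/(-11255 + (-71 - 41*(-52))) = -47576/(-11255 + (-71 + 2132)) = -47576/(-11255 + 2061) = -47576/(-9194) = -47576*(-1/9194) = 23788/4597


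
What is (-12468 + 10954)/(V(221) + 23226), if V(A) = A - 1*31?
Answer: -757/11708 ≈ -0.064657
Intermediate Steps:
V(A) = -31 + A (V(A) = A - 31 = -31 + A)
(-12468 + 10954)/(V(221) + 23226) = (-12468 + 10954)/((-31 + 221) + 23226) = -1514/(190 + 23226) = -1514/23416 = -1514*1/23416 = -757/11708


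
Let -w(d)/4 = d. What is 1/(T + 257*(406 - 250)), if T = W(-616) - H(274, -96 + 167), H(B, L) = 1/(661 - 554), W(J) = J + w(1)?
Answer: 107/4223503 ≈ 2.5334e-5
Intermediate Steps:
w(d) = -4*d
W(J) = -4 + J (W(J) = J - 4*1 = J - 4 = -4 + J)
H(B, L) = 1/107
T = -66341/107 (T = (-4 - 616) - 1*1/107 = -620 - 1/107 = -66341/107 ≈ -620.01)
1/(T + 257*(406 - 250)) = 1/(-66341/107 + 257*(406 - 250)) = 1/(-66341/107 + 257*156) = 1/(-66341/107 + 40092) = 1/(4223503/107) = 107/4223503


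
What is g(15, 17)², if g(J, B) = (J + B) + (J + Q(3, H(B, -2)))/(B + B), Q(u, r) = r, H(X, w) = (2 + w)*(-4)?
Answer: 1216609/1156 ≈ 1052.4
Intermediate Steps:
H(X, w) = -8 - 4*w
g(J, B) = B + J + J/(2*B) (g(J, B) = (J + B) + (J + (-8 - 4*(-2)))/(B + B) = (B + J) + (J + (-8 + 8))/((2*B)) = (B + J) + (J + 0)*(1/(2*B)) = (B + J) + J*(1/(2*B)) = (B + J) + J/(2*B) = B + J + J/(2*B))
g(15, 17)² = (17 + 15 + (½)*15/17)² = (17 + 15 + (½)*15*(1/17))² = (17 + 15 + 15/34)² = (1103/34)² = 1216609/1156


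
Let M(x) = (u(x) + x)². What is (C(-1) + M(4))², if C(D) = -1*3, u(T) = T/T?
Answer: 484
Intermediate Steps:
u(T) = 1
C(D) = -3
M(x) = (1 + x)²
(C(-1) + M(4))² = (-3 + (1 + 4)²)² = (-3 + 5²)² = (-3 + 25)² = 22² = 484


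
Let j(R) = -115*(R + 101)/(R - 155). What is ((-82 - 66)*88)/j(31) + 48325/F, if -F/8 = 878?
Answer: -274481021/2423280 ≈ -113.27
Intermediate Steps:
F = -7024 (F = -8*878 = -7024)
j(R) = -115*(101 + R)/(-155 + R)
((-82 - 66)*88)/j(31) + 48325/F = ((-82 - 66)*88)/((115*(-101 - 1*31)/(-155 + 31))) + 48325/(-7024) = (-148*88)/((115*(-101 - 31)/(-124))) + 48325*(-1/7024) = -13024/(115*(-1/124)*(-132)) - 48325/7024 = -13024/3795/31 - 48325/7024 = -13024*31/3795 - 48325/7024 = -36704/345 - 48325/7024 = -274481021/2423280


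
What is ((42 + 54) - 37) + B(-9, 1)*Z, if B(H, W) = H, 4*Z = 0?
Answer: 59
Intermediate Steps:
Z = 0 (Z = (¼)*0 = 0)
((42 + 54) - 37) + B(-9, 1)*Z = ((42 + 54) - 37) - 9*0 = (96 - 37) + 0 = 59 + 0 = 59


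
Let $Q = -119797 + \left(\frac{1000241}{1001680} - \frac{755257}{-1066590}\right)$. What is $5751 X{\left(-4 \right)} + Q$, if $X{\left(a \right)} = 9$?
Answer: $- \frac{1453774847596513}{21367637424} \approx -68036.0$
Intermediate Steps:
$Q = - \frac{2559742393025329}{21367637424}$ ($Q = -119797 + \left(1000241 \cdot \frac{1}{1001680} - - \frac{755257}{1066590}\right) = -119797 + \left(\frac{1000241}{1001680} + \frac{755257}{1066590}\right) = -119797 + \frac{36467457599}{21367637424} = - \frac{2559742393025329}{21367637424} \approx -1.198 \cdot 10^{5}$)
$5751 X{\left(-4 \right)} + Q = 5751 \cdot 9 - \frac{2559742393025329}{21367637424} = 51759 - \frac{2559742393025329}{21367637424} = - \frac{1453774847596513}{21367637424}$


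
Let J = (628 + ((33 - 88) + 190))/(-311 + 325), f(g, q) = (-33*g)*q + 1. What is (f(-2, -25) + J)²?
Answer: 10169721/4 ≈ 2.5424e+6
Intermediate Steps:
f(g, q) = 1 - 33*g*q (f(g, q) = -33*g*q + 1 = 1 - 33*g*q)
J = 109/2 (J = (628 + (-55 + 190))/14 = (628 + 135)*(1/14) = 763*(1/14) = 109/2 ≈ 54.500)
(f(-2, -25) + J)² = ((1 - 33*(-2)*(-25)) + 109/2)² = ((1 - 1650) + 109/2)² = (-1649 + 109/2)² = (-3189/2)² = 10169721/4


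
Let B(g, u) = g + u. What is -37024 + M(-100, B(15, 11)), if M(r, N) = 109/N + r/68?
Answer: -16363405/442 ≈ -37021.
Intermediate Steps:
M(r, N) = 109/N + r/68 (M(r, N) = 109/N + r*(1/68) = 109/N + r/68)
-37024 + M(-100, B(15, 11)) = -37024 + (109/(15 + 11) + (1/68)*(-100)) = -37024 + (109/26 - 25/17) = -37024 + 1203/442 = -16363405/442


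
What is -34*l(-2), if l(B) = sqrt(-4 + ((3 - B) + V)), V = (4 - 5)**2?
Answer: -34*sqrt(2) ≈ -48.083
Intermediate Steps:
V = 1 (V = (-1)**2 = 1)
l(B) = sqrt(-B) (l(B) = sqrt(-4 + ((3 - B) + 1)) = sqrt(-4 + (4 - B)) = sqrt(-B))
-34*l(-2) = -34*sqrt(2)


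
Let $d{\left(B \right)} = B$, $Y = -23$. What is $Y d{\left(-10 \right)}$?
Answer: $230$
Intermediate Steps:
$Y d{\left(-10 \right)} = \left(-23\right) \left(-10\right) = 230$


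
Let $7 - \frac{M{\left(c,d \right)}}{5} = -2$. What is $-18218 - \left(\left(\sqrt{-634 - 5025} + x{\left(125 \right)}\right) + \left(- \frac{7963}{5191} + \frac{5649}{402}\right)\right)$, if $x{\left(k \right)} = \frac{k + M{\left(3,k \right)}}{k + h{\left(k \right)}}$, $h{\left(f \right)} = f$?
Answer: $- \frac{317037802673}{17389850} - i \sqrt{5659} \approx -18231.0 - 75.226 i$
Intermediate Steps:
$M{\left(c,d \right)} = 45$ ($M{\left(c,d \right)} = 35 - -10 = 35 + 10 = 45$)
$x{\left(k \right)} = \frac{45 + k}{2 k}$ ($x{\left(k \right)} = \frac{k + 45}{k + k} = \frac{45 + k}{2 k}$)
$-18218 - \left(\left(\sqrt{-634 - 5025} + x{\left(125 \right)}\right) + \left(- \frac{7963}{5191} + \frac{5649}{402}\right)\right) = -18218 - \left(\left(\sqrt{-634 - 5025} + \frac{45 + 125}{2 \cdot 125}\right) + \left(- \frac{7963}{5191} + \frac{5649}{402}\right)\right) = -18218 - \left(\left(\sqrt{-5659} + \frac{1}{2} \cdot \frac{1}{125} \cdot 170\right) + \left(\left(-7963\right) \frac{1}{5191} + 5649 \cdot \frac{1}{402}\right)\right) = -18218 - \left(\left(i \sqrt{5659} + \frac{17}{25}\right) + \left(- \frac{7963}{5191} + \frac{1883}{134}\right)\right) = -18218 - \left(\left(\frac{17}{25} + i \sqrt{5659}\right) + \frac{8707611}{695594}\right) = -18218 - \left(\frac{229515373}{17389850} + i \sqrt{5659}\right) = - \frac{317037802673}{17389850} - i \sqrt{5659}$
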